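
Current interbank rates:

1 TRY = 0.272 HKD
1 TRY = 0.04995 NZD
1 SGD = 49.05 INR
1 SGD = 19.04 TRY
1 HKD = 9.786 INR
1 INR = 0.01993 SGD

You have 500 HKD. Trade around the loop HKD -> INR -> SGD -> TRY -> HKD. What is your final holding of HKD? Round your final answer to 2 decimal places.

505.03

500 HKD × 9.786 = 4893 INR
4893 INR × 0.01993 = 97.51749 SGD
97.51749 SGD × 19.04 = 1856.7330096 TRY
1856.7330096 TRY × 0.272 = 505.0313786112 HKD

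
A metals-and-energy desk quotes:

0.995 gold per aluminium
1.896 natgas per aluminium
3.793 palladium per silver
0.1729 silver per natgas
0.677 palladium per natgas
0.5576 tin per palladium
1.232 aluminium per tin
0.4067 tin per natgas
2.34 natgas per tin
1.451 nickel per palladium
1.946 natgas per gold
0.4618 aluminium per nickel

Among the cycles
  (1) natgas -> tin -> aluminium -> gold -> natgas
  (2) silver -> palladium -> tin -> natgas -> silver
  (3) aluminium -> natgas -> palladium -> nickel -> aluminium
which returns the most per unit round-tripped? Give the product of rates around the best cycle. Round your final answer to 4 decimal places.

(1) 0.4067 × 1.232 × 0.995 × 1.946 = 0.97018
(2) 3.793 × 0.5576 × 2.34 × 0.1729 = 0.85569
(3) 1.896 × 0.677 × 1.451 × 0.4618 = 0.86010
Highest is cycle (1) at 0.9702 (≤1, no arbitrage).

0.9702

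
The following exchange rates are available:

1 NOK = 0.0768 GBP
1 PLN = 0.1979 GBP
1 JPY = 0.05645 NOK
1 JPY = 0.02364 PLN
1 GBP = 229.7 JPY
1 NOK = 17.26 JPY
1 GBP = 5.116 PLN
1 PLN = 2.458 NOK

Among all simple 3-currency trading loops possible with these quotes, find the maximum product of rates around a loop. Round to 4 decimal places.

PLN→GBP→JPY→PLN: 0.1979 × 229.7 × 0.02364 = 1.07462
PLN→NOK→JPY→PLN: 2.458 × 17.26 × 0.02364 = 1.00293
NOK→GBP→JPY→NOK: 0.0768 × 229.7 × 0.05645 = 0.99583
PLN→NOK→GBP→PLN: 2.458 × 0.0768 × 5.116 = 0.96577
Maximum is PLN→GBP→JPY→PLN at 1.0746; arbitrage exists.

1.0746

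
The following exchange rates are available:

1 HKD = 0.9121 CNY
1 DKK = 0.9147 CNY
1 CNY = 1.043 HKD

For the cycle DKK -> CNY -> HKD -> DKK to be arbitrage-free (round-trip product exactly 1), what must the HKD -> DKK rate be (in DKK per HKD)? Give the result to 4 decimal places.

1.0482

Known legs of the cycle: 0.9147 × 1.043 = 0.9540321
For no arbitrage the full-cycle product must be 1, so the missing rate is 1 / 0.9540321 ≈ 1.048183.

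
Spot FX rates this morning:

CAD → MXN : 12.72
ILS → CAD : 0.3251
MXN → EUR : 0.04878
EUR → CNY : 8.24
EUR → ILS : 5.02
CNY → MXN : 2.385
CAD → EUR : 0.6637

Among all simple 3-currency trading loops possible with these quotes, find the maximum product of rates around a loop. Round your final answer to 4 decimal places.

1.0832

ILS→CAD→EUR→ILS: 0.3251 × 0.6637 × 5.02 = 1.08316
CNY→MXN→EUR→CNY: 2.385 × 0.04878 × 8.24 = 0.95864
Maximum is ILS→CAD→EUR→ILS at 1.0832; arbitrage exists.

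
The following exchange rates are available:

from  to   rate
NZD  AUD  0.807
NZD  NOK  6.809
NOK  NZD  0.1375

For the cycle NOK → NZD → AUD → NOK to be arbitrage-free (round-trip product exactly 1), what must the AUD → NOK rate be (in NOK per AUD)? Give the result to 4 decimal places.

Known legs of the cycle: 0.1375 × 0.807 = 0.1109625
For no arbitrage the full-cycle product must be 1, so the missing rate is 1 / 0.1109625 ≈ 9.012054.

9.0121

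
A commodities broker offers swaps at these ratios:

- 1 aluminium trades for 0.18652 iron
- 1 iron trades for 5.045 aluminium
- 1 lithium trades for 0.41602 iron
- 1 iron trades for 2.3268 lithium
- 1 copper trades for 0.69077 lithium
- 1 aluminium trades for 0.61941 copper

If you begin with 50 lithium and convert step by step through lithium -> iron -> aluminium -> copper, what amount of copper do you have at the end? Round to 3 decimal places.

65.002

50 lithium × 0.41602 = 20.801 iron
20.801 iron × 5.045 = 104.941045 aluminium
104.941045 aluminium × 0.61941 = 65.00153268345 copper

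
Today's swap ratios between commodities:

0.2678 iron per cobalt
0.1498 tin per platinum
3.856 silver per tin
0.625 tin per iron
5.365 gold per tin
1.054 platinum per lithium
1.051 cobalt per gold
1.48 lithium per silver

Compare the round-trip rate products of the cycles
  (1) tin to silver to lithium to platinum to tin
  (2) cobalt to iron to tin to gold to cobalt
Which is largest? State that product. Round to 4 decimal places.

(1) 3.856 × 1.48 × 1.054 × 0.1498 = 0.90105
(2) 0.2678 × 0.625 × 5.365 × 1.051 = 0.94376
Highest is cycle (2) at 0.9438 (≤1, no arbitrage).

0.9438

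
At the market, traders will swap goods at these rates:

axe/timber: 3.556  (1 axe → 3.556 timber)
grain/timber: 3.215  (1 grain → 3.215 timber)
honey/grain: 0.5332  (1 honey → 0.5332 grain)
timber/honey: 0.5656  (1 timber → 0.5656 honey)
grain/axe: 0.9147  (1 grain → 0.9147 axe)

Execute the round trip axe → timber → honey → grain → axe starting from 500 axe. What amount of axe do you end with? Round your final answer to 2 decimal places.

500 axe × 3.556 = 1778 timber
1778 timber × 0.5656 = 1005.6368 honey
1005.6368 honey × 0.5332 = 536.20554176 grain
536.20554176 grain × 0.9147 = 490.467209047872 axe

490.47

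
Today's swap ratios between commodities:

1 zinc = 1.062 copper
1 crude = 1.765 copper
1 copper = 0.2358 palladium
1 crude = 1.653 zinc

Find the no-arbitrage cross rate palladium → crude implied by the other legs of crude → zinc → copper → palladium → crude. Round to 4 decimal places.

2.4158

Known legs of the cycle: 1.653 × 1.062 × 0.2358 = 0.4139435988
For no arbitrage the full-cycle product must be 1, so the missing rate is 1 / 0.4139435988 ≈ 2.415788.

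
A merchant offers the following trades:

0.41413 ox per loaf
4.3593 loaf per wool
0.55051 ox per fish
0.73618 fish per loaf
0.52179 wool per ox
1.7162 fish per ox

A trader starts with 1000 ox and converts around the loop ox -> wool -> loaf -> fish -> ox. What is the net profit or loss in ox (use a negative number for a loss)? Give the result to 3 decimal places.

-78.147

1000 ox × 0.52179 = 521.79 wool
521.79 wool × 4.3593 = 2274.639147 loaf
2274.639147 loaf × 0.73618 = 1674.54384723846 fish
1674.54384723846 fish × 0.55051 = 921.8531333432446146 ox
Net change: 921.8531333432446146 − 1000 = -78.1468666567553854 ox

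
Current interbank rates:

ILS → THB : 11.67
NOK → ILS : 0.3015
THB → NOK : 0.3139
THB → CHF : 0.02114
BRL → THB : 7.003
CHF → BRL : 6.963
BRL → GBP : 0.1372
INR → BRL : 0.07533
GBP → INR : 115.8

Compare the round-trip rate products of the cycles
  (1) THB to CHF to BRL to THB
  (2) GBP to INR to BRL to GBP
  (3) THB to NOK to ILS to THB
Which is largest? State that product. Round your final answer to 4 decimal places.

1.1968

(1) 0.02114 × 6.963 × 7.003 = 1.03083
(2) 115.8 × 0.07533 × 0.1372 = 1.19682
(3) 0.3139 × 0.3015 × 11.67 = 1.10446
Highest is cycle (2) at 1.1968 (>1, arbitrage).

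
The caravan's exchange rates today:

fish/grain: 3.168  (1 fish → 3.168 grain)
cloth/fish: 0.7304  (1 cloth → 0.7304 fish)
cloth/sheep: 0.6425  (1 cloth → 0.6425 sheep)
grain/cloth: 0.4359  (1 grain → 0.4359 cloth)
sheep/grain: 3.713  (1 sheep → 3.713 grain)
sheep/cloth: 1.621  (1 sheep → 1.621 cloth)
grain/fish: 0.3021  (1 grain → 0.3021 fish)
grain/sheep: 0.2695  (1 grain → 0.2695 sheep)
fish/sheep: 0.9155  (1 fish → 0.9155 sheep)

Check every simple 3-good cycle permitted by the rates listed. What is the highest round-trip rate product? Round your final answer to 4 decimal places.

cloth→fish→sheep→cloth: 0.7304 × 0.9155 × 1.621 = 1.08393
grain→cloth→sheep→grain: 0.4359 × 0.6425 × 3.713 = 1.03988
grain→fish→sheep→grain: 0.3021 × 0.9155 × 3.713 = 1.02691
grain→cloth→fish→grain: 0.4359 × 0.7304 × 3.168 = 1.00863
Maximum is cloth→fish→sheep→cloth at 1.0839; arbitrage exists.

1.0839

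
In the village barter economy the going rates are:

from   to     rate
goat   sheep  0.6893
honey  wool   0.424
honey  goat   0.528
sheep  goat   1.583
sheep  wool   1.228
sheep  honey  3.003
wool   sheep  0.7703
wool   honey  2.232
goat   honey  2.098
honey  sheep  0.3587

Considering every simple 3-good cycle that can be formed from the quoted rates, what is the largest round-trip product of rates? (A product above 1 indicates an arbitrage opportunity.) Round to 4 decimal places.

1.1913

goat→honey→sheep→goat: 2.098 × 0.3587 × 1.583 = 1.19129
goat→sheep→honey→goat: 0.6893 × 3.003 × 0.528 = 1.09294
sheep→wool→honey→sheep: 1.228 × 2.232 × 0.3587 = 0.98316
sheep→honey→wool→sheep: 3.003 × 0.424 × 0.7703 = 0.98080
Maximum is goat→honey→sheep→goat at 1.1913; arbitrage exists.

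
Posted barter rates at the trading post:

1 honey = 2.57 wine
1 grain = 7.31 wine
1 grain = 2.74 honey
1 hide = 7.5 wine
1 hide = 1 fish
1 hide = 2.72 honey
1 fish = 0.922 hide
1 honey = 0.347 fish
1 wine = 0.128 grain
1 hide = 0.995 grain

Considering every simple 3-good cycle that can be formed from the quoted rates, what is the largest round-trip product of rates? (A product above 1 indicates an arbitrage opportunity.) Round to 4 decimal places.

grain→honey→wine→grain: 2.74 × 2.57 × 0.128 = 0.90135
hide→honey→fish→hide: 2.72 × 0.347 × 0.922 = 0.87022
Maximum is grain→honey→wine→grain at 0.9014; no arbitrage — every cycle loses value.

0.9014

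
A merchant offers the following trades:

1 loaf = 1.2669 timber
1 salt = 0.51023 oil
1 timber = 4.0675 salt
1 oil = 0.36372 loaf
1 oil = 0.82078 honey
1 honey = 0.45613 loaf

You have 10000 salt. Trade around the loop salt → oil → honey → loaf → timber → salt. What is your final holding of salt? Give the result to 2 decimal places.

10000 salt × 0.51023 = 5102.3 oil
5102.3 oil × 0.82078 = 4187.865794 honey
4187.865794 honey × 0.45613 = 1910.21122461722 loaf
1910.21122461722 loaf × 1.2669 = 2420.046600467556018 timber
2420.046600467556018 timber × 4.0675 = 9843.539547401784103215 salt

9843.54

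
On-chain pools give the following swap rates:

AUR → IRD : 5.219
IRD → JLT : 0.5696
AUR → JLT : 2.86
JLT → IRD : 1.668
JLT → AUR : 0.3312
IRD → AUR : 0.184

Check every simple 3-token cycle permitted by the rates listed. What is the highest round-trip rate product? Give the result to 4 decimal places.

0.9846

JLT→AUR→IRD→JLT: 0.3312 × 5.219 × 0.5696 = 0.98457
JLT→IRD→AUR→JLT: 1.668 × 0.184 × 2.86 = 0.87777
Maximum is JLT→AUR→IRD→JLT at 0.9846; no arbitrage — every cycle loses value.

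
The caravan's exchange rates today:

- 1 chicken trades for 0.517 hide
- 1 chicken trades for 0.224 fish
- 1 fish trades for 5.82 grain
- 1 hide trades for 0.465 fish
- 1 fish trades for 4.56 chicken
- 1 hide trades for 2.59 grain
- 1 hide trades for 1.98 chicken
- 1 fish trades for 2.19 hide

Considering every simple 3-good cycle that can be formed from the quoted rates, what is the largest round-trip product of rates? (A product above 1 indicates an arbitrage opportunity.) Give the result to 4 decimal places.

1.0962

fish→chicken→hide→fish: 4.56 × 0.517 × 0.465 = 1.09625
fish→hide→chicken→fish: 2.19 × 1.98 × 0.224 = 0.97131
Maximum is fish→chicken→hide→fish at 1.0962; arbitrage exists.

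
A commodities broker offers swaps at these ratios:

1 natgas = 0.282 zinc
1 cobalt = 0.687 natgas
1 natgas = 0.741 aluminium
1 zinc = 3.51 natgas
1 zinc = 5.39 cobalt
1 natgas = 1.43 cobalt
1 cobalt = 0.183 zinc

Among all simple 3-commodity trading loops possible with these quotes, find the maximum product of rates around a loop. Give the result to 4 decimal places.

cobalt→natgas→zinc→cobalt: 0.687 × 0.282 × 5.39 = 1.04423
cobalt→zinc→natgas→cobalt: 0.183 × 3.51 × 1.43 = 0.91853
Maximum is cobalt→natgas→zinc→cobalt at 1.0442; arbitrage exists.

1.0442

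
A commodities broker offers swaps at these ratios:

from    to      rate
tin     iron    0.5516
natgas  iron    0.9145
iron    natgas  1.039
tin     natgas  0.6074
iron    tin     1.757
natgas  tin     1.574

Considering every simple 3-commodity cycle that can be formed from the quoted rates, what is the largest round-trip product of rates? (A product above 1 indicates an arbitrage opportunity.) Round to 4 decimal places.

tin→natgas→iron→tin: 0.6074 × 0.9145 × 1.757 = 0.97596
tin→iron→natgas→tin: 0.5516 × 1.039 × 1.574 = 0.90208
Maximum is tin→natgas→iron→tin at 0.9760; no arbitrage — every cycle loses value.

0.9760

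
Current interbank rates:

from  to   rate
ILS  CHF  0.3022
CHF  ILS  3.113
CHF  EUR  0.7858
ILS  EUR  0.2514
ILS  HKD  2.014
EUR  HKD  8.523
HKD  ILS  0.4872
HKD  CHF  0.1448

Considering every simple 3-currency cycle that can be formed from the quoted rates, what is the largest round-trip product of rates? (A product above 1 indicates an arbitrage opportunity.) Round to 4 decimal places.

ILS→EUR→HKD→ILS: 0.2514 × 8.523 × 0.4872 = 1.04391
CHF→EUR→HKD→CHF: 0.7858 × 8.523 × 0.1448 = 0.96978
ILS→HKD→CHF→ILS: 2.014 × 0.1448 × 3.113 = 0.90784
Maximum is ILS→EUR→HKD→ILS at 1.0439; arbitrage exists.

1.0439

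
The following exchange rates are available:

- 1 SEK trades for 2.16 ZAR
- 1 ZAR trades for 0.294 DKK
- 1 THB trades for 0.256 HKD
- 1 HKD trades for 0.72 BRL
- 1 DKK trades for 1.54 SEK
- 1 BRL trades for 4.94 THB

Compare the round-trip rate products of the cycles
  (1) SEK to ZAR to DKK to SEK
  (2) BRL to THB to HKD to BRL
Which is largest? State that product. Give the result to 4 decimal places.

(1) 2.16 × 0.294 × 1.54 = 0.97796
(2) 4.94 × 0.256 × 0.72 = 0.91054
Highest is cycle (1) at 0.9780 (≤1, no arbitrage).

0.9780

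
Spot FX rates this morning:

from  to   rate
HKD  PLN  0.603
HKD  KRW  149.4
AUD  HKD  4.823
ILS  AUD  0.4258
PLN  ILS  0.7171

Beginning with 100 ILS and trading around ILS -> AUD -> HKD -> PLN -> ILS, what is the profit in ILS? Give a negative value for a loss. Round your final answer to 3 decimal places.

100 ILS × 0.4258 = 42.58 AUD
42.58 AUD × 4.823 = 205.36334 HKD
205.36334 HKD × 0.603 = 123.83409402 PLN
123.83409402 PLN × 0.7171 = 88.801428821742 ILS
Net change: 88.801428821742 − 100 = -11.198571178258 ILS

-11.199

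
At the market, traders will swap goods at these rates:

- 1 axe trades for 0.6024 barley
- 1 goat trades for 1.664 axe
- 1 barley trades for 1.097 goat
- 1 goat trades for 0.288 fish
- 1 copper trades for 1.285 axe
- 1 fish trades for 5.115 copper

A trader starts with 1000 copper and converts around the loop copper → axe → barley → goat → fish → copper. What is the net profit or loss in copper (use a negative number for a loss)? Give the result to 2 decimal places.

250.93

1000 copper × 1.285 = 1285 axe
1285 axe × 0.6024 = 774.084 barley
774.084 barley × 1.097 = 849.170148 goat
849.170148 goat × 0.288 = 244.561002624 fish
244.561002624 fish × 5.115 = 1250.92952842176 copper
Net change: 1250.92952842176 − 1000 = 250.92952842176 copper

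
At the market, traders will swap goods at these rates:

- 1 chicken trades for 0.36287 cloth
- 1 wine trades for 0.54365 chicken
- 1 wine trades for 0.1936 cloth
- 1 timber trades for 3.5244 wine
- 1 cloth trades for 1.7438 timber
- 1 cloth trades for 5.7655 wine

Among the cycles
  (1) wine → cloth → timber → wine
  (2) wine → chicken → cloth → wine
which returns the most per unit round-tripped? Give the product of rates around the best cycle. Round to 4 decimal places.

(1) 0.1936 × 1.7438 × 3.5244 = 1.18984
(2) 0.54365 × 0.36287 × 5.7655 = 1.13738
Highest is cycle (1) at 1.1898 (>1, arbitrage).

1.1898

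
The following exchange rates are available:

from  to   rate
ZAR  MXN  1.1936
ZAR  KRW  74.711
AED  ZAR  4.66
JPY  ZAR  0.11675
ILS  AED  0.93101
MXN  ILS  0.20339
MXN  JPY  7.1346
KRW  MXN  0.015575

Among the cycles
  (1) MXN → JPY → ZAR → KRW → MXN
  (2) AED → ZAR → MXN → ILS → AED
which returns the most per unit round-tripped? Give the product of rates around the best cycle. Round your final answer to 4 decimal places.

(1) 7.1346 × 0.11675 × 74.711 × 0.015575 = 0.96926
(2) 4.66 × 1.1936 × 0.20339 × 0.93101 = 1.05324
Highest is cycle (2) at 1.0532 (>1, arbitrage).

1.0532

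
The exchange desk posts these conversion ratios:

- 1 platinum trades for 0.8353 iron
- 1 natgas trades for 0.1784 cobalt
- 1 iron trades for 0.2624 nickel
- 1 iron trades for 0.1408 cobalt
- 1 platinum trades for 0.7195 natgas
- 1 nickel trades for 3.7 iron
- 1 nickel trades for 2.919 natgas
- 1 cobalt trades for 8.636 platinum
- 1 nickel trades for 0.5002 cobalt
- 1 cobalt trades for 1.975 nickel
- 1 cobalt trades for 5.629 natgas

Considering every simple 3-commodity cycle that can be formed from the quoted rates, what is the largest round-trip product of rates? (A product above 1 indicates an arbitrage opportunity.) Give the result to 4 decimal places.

1.1085

platinum→natgas→cobalt→platinum: 0.7195 × 0.1784 × 8.636 = 1.10851
nickel→iron→cobalt→nickel: 3.7 × 0.1408 × 1.975 = 1.02890
natgas→cobalt→nickel→natgas: 0.1784 × 1.975 × 2.919 = 1.02848
platinum→iron→cobalt→platinum: 0.8353 × 0.1408 × 8.636 = 1.01568
Maximum is platinum→natgas→cobalt→platinum at 1.1085; arbitrage exists.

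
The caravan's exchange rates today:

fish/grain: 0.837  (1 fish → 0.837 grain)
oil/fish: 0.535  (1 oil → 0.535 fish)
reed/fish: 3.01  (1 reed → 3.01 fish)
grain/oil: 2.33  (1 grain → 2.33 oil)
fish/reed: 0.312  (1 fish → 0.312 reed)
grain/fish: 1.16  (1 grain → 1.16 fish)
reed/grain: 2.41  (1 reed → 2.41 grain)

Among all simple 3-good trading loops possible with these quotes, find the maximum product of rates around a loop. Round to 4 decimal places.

1.0434

grain→oil→fish→grain: 2.33 × 0.535 × 0.837 = 1.04336
grain→fish→reed→grain: 1.16 × 0.312 × 2.41 = 0.87223
Maximum is grain→oil→fish→grain at 1.0434; arbitrage exists.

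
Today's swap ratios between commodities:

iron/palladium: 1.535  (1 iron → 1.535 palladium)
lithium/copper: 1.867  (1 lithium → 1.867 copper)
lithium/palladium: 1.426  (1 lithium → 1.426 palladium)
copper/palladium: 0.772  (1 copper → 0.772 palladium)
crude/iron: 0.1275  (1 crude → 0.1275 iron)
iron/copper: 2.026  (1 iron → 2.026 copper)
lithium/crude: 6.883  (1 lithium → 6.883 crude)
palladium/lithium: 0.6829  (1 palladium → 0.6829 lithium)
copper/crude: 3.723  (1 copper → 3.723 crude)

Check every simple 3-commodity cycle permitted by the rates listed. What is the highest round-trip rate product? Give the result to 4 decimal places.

palladium→lithium→copper→palladium: 0.6829 × 1.867 × 0.772 = 0.98428
crude→iron→copper→crude: 0.1275 × 2.026 × 3.723 = 0.96171
Maximum is palladium→lithium→copper→palladium at 0.9843; no arbitrage — every cycle loses value.

0.9843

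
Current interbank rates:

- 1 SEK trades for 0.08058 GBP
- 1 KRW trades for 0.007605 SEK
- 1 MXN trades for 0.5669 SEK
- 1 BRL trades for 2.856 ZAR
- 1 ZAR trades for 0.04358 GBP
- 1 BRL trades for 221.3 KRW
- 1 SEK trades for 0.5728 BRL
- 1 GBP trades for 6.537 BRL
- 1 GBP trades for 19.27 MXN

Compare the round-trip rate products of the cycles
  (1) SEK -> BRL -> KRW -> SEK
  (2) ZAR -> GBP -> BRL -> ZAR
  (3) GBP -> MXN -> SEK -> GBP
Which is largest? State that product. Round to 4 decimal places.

(1) 0.5728 × 221.3 × 0.007605 = 0.96401
(2) 0.04358 × 6.537 × 2.856 = 0.81362
(3) 19.27 × 0.5669 × 0.08058 = 0.88027
Highest is cycle (1) at 0.9640 (≤1, no arbitrage).

0.9640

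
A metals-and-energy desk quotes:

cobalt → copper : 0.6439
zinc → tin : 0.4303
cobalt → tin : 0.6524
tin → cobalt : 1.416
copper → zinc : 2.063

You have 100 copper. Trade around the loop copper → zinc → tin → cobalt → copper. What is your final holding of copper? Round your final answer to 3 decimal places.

80.938

100 copper × 2.063 = 206.3 zinc
206.3 zinc × 0.4303 = 88.77089 tin
88.77089 tin × 1.416 = 125.69958024 cobalt
125.69958024 cobalt × 0.6439 = 80.937959716536 copper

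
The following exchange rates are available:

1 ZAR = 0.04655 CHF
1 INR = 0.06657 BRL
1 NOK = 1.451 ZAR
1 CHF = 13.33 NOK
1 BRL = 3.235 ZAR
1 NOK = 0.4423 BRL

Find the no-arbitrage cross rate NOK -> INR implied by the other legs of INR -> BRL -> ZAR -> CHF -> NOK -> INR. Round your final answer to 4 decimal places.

7.4834

Known legs of the cycle: 0.06657 × 3.235 × 0.04655 × 13.33 = 0.133629602545425
For no arbitrage the full-cycle product must be 1, so the missing rate is 1 / 0.133629602545425 ≈ 7.483372.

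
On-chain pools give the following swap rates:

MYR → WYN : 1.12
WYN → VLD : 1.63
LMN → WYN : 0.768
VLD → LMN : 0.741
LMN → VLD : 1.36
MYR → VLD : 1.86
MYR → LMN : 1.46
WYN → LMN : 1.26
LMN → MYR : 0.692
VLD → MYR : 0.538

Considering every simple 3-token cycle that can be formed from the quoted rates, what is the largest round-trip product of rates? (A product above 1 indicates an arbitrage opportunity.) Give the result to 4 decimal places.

1.0683

LMN→VLD→MYR→LMN: 1.36 × 0.538 × 1.46 = 1.06825
WYN→VLD→MYR→WYN: 1.63 × 0.538 × 1.12 = 0.98217
WYN→LMN→MYR→WYN: 1.26 × 0.692 × 1.12 = 0.97655
LMN→MYR→VLD→LMN: 0.692 × 1.86 × 0.741 = 0.95376
WYN→VLD→LMN→WYN: 1.63 × 0.741 × 0.768 = 0.92761
Maximum is LMN→VLD→MYR→LMN at 1.0683; arbitrage exists.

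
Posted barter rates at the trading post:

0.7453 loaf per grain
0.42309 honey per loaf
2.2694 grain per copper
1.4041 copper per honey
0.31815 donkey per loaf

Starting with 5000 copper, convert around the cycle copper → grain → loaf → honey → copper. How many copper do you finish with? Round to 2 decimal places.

5023.92

5000 copper × 2.2694 = 11347 grain
11347 grain × 0.7453 = 8456.9191 loaf
8456.9191 loaf × 0.42309 = 3578.037902019 honey
3578.037902019 honey × 1.4041 = 5023.9230182248779 copper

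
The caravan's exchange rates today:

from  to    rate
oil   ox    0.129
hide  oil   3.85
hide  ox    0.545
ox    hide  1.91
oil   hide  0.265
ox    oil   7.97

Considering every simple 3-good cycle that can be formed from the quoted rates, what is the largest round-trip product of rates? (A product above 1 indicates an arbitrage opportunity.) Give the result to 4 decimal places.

1.1511

hide→ox→oil→hide: 0.545 × 7.97 × 0.265 = 1.15107
hide→oil→ox→hide: 3.85 × 0.129 × 1.91 = 0.94860
Maximum is hide→ox→oil→hide at 1.1511; arbitrage exists.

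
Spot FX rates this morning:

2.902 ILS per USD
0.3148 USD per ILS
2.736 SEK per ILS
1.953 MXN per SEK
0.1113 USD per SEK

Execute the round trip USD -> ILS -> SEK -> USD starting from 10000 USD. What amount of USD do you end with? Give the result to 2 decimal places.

10000 USD × 2.902 = 29020 ILS
29020 ILS × 2.736 = 79398.72 SEK
79398.72 SEK × 0.1113 = 8837.077536 USD

8837.08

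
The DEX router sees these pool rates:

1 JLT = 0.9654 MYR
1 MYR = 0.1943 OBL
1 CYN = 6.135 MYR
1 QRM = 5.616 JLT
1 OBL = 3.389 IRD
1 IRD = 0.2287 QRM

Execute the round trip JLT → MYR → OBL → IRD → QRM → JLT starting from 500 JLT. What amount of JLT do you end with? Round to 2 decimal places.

500 JLT × 0.9654 = 482.7 MYR
482.7 MYR × 0.1943 = 93.78861 OBL
93.78861 OBL × 3.389 = 317.84959929 IRD
317.84959929 IRD × 0.2287 = 72.692203357623 QRM
72.692203357623 QRM × 5.616 = 408.239414056410768 JLT

408.24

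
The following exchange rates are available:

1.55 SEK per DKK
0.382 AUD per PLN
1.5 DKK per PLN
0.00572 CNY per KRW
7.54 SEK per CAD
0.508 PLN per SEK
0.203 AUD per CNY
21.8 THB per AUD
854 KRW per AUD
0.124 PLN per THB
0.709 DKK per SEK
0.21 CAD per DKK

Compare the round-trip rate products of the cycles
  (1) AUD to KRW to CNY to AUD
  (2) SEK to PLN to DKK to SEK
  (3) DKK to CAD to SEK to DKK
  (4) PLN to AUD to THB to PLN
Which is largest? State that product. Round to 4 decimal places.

(1) 854 × 0.00572 × 0.203 = 0.99163
(2) 0.508 × 1.5 × 1.55 = 1.18110
(3) 0.21 × 7.54 × 0.709 = 1.12263
(4) 0.382 × 21.8 × 0.124 = 1.03262
Highest is cycle (2) at 1.1811 (>1, arbitrage).

1.1811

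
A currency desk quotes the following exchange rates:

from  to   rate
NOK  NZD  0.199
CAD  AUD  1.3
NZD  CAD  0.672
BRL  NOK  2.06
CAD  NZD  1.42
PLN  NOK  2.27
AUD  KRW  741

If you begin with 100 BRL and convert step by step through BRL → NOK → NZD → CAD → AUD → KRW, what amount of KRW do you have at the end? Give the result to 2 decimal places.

26536.96

100 BRL × 2.06 = 206 NOK
206 NOK × 0.199 = 40.994 NZD
40.994 NZD × 0.672 = 27.547968 CAD
27.547968 CAD × 1.3 = 35.8123584 AUD
35.8123584 AUD × 741 = 26536.9575744 KRW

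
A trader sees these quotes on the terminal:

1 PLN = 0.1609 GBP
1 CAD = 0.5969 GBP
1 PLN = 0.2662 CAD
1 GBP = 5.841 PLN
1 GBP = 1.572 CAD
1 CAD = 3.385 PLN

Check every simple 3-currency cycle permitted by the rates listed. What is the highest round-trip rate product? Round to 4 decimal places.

CAD→GBP→PLN→CAD: 0.5969 × 5.841 × 0.2662 = 0.92810
CAD→PLN→GBP→CAD: 3.385 × 0.1609 × 1.572 = 0.85618
Maximum is CAD→GBP→PLN→CAD at 0.9281; no arbitrage — every cycle loses value.

0.9281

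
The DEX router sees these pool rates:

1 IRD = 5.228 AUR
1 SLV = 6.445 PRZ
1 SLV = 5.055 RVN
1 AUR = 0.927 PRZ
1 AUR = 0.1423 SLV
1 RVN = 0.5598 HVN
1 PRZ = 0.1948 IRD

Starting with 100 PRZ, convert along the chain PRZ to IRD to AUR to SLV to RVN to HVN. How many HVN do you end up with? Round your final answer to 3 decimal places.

100 PRZ × 0.1948 = 19.48 IRD
19.48 IRD × 5.228 = 101.84144 AUR
101.84144 AUR × 0.1423 = 14.492036912 SLV
14.492036912 SLV × 5.055 = 73.25724659016 RVN
73.25724659016 RVN × 0.5598 = 41.009406641171568 HVN

41.009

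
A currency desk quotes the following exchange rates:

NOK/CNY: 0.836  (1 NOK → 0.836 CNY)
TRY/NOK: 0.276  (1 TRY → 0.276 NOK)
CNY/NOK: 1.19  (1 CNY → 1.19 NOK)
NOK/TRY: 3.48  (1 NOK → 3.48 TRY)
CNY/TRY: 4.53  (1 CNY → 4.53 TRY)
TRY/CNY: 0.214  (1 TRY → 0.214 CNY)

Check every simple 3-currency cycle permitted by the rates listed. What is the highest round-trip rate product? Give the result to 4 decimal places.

1.0452

NOK→CNY→TRY→NOK: 0.836 × 4.53 × 0.276 = 1.04523
NOK→TRY→CNY→NOK: 3.48 × 0.214 × 1.19 = 0.88622
Maximum is NOK→CNY→TRY→NOK at 1.0452; arbitrage exists.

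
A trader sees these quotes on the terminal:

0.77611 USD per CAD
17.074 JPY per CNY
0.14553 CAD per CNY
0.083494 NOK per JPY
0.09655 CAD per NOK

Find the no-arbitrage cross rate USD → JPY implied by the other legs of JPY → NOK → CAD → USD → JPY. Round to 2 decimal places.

Known legs of the cycle: 0.083494 × 0.09655 × 0.77611 = 0.006256491011227
For no arbitrage the full-cycle product must be 1, so the missing rate is 1 / 0.006256491011227 ≈ 159.8340.

159.83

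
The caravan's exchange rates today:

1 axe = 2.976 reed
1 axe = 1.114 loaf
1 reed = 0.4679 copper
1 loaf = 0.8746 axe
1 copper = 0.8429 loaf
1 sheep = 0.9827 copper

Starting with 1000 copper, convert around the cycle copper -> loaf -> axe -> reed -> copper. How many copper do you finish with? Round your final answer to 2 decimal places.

1026.53

1000 copper × 0.8429 = 842.9 loaf
842.9 loaf × 0.8746 = 737.20034 axe
737.20034 axe × 2.976 = 2193.90821184 reed
2193.90821184 reed × 0.4679 = 1026.529652319936 copper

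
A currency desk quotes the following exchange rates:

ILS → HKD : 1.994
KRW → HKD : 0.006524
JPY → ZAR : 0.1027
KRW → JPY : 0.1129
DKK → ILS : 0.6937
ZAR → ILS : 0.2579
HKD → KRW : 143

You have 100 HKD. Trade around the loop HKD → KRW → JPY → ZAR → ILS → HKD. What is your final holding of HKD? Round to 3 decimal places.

100 HKD × 143 = 14300 KRW
14300 KRW × 0.1129 = 1614.47 JPY
1614.47 JPY × 0.1027 = 165.806069 ZAR
165.806069 ZAR × 0.2579 = 42.7613851951 ILS
42.7613851951 ILS × 1.994 = 85.2662020790294 HKD

85.266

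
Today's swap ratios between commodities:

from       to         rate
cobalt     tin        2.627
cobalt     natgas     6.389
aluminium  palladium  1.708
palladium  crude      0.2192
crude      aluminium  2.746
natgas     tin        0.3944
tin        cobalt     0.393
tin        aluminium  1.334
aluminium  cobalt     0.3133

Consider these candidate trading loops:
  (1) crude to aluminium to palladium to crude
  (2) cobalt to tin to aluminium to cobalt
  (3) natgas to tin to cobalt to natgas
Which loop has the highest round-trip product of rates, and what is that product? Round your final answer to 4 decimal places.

1.0979

(1) 2.746 × 1.708 × 0.2192 = 1.02808
(2) 2.627 × 1.334 × 0.3133 = 1.09793
(3) 0.3944 × 0.393 × 6.389 = 0.99029
Highest is cycle (2) at 1.0979 (>1, arbitrage).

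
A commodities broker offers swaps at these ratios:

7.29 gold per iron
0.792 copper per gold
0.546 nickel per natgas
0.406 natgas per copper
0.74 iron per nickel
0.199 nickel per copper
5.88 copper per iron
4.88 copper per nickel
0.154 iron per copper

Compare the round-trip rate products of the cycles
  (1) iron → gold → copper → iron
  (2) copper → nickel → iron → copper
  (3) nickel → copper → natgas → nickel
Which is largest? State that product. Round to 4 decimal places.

1.0818

(1) 7.29 × 0.792 × 0.154 = 0.88915
(2) 0.199 × 0.74 × 5.88 = 0.86589
(3) 4.88 × 0.406 × 0.546 = 1.08178
Highest is cycle (3) at 1.0818 (>1, arbitrage).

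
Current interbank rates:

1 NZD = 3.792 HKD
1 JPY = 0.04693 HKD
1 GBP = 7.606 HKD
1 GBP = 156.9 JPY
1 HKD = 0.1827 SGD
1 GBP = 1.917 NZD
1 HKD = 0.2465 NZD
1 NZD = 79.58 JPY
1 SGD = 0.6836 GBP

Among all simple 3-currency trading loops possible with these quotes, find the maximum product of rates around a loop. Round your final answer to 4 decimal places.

SGD→GBP→HKD→SGD: 0.6836 × 7.606 × 0.1827 = 0.94994
NZD→JPY→HKD→NZD: 79.58 × 0.04693 × 0.2465 = 0.92060
Maximum is SGD→GBP→HKD→SGD at 0.9499; no arbitrage — every cycle loses value.

0.9499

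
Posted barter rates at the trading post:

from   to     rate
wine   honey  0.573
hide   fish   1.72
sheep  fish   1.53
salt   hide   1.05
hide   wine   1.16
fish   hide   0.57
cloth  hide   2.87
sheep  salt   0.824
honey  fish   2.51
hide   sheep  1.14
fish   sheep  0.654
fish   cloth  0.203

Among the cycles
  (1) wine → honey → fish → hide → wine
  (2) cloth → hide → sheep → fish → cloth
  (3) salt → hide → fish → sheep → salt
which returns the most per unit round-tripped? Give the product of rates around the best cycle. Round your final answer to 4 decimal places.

1.0162

(1) 0.573 × 2.51 × 0.57 × 1.16 = 0.95096
(2) 2.87 × 1.14 × 1.53 × 0.203 = 1.01619
(3) 1.05 × 1.72 × 0.654 × 0.824 = 0.97325
Highest is cycle (2) at 1.0162 (>1, arbitrage).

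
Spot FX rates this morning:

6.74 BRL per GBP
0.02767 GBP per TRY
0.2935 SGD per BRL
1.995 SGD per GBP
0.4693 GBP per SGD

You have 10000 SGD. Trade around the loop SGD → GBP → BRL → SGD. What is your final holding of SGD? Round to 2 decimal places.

9283.65

10000 SGD × 0.4693 = 4693 GBP
4693 GBP × 6.74 = 31630.82 BRL
31630.82 BRL × 0.2935 = 9283.64567 SGD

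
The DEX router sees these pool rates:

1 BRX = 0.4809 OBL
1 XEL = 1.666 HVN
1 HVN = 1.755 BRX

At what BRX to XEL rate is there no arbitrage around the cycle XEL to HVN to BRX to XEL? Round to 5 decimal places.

Known legs of the cycle: 1.666 × 1.755 = 2.92383
For no arbitrage the full-cycle product must be 1, so the missing rate is 1 / 2.92383 ≈ 0.3420171.

0.34202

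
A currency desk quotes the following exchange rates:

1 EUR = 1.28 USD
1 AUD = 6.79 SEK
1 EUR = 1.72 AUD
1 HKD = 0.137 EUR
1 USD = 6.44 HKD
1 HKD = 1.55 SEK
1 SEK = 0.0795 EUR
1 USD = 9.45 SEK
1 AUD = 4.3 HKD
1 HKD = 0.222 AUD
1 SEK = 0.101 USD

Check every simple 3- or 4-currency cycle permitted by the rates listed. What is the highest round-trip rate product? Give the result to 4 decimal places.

1.1293

HKD→EUR→USD→HKD: 0.137 × 1.28 × 6.44 = 1.12932
HKD→SEK→EUR→USD→HKD: 1.55 × 0.0795 × 1.28 × 6.44 = 1.01577
HKD→EUR→AUD→HKD: 0.137 × 1.72 × 4.3 = 1.01325
HKD→SEK→USD→HKD: 1.55 × 0.101 × 6.44 = 1.00818
HKD→AUD→SEK→USD→HKD: 0.222 × 6.79 × 0.101 × 6.44 = 0.98046
USD→SEK→EUR→USD: 9.45 × 0.0795 × 1.28 = 0.96163
AUD→SEK→EUR→AUD: 6.79 × 0.0795 × 1.72 = 0.92846
HKD→SEK→EUR→AUD→HKD: 1.55 × 0.0795 × 1.72 × 4.3 = 0.91137
Maximum is HKD→EUR→USD→HKD at 1.1293; arbitrage exists.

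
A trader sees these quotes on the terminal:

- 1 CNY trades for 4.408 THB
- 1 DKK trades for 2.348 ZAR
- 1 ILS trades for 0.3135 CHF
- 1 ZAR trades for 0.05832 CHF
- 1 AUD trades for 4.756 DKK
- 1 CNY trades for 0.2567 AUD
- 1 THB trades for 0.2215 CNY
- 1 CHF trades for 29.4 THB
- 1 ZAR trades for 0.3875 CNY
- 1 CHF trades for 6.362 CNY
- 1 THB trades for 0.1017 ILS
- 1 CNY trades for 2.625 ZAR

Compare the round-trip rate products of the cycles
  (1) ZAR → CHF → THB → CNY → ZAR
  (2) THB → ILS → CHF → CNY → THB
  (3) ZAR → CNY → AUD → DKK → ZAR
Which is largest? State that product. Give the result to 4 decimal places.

(1) 0.05832 × 29.4 × 0.2215 × 2.625 = 0.99694
(2) 0.1017 × 0.3135 × 6.362 × 4.408 = 0.89412
(3) 0.3875 × 0.2567 × 4.756 × 2.348 = 1.11080
Highest is cycle (3) at 1.1108 (>1, arbitrage).

1.1108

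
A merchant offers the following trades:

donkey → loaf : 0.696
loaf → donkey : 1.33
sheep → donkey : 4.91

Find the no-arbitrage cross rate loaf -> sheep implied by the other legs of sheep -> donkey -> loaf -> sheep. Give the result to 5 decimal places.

Known legs of the cycle: 4.91 × 0.696 = 3.41736
For no arbitrage the full-cycle product must be 1, so the missing rate is 1 / 3.41736 ≈ 0.2926235.

0.29262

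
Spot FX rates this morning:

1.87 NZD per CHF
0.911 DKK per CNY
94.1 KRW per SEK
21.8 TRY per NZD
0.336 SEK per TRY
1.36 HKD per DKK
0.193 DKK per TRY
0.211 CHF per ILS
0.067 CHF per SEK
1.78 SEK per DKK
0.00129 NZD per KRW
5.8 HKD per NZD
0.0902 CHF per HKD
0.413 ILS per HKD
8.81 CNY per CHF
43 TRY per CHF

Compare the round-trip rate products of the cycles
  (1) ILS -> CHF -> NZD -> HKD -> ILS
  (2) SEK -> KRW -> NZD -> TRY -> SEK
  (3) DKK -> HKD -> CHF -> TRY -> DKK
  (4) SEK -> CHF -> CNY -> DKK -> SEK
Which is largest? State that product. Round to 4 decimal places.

(1) 0.211 × 1.87 × 5.8 × 0.413 = 0.94515
(2) 94.1 × 0.00129 × 21.8 × 0.336 = 0.88915
(3) 1.36 × 0.0902 × 43 × 0.193 = 1.01805
(4) 0.067 × 8.81 × 0.911 × 1.78 = 0.95717
Highest is cycle (3) at 1.0181 (>1, arbitrage).

1.0181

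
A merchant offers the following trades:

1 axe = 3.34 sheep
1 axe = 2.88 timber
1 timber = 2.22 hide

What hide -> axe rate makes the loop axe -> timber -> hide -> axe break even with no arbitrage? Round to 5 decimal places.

Known legs of the cycle: 2.88 × 2.22 = 6.3936
For no arbitrage the full-cycle product must be 1, so the missing rate is 1 / 6.3936 ≈ 0.1564064.

0.15641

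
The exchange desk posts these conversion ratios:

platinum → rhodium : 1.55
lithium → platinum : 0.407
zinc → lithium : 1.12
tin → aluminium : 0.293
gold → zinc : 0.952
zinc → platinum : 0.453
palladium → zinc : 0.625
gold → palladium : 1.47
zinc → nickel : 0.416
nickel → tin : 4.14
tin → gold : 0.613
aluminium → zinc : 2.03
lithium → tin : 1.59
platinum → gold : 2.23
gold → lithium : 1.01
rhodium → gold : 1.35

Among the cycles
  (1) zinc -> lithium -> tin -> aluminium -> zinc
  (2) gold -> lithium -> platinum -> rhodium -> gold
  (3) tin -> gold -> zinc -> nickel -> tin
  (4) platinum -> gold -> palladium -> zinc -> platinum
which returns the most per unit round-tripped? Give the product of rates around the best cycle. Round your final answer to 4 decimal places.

1.0592

(1) 1.12 × 1.59 × 0.293 × 2.03 = 1.05920
(2) 1.01 × 0.407 × 1.55 × 1.35 = 0.86016
(3) 0.613 × 0.952 × 0.416 × 4.14 = 1.00506
(4) 2.23 × 1.47 × 0.625 × 0.453 = 0.92811
Highest is cycle (1) at 1.0592 (>1, arbitrage).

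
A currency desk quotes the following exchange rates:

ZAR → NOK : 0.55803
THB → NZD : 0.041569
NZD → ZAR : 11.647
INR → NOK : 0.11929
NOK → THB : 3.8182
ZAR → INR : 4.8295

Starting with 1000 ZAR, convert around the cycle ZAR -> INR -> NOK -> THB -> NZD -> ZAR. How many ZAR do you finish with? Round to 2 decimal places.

1000 ZAR × 4.8295 = 4829.5 INR
4829.5 INR × 0.11929 = 576.111055 NOK
576.111055 NOK × 3.8182 = 2199.707230201 THB
2199.707230201 THB × 0.041569 = 91.439629852225369 NZD
91.439629852225369 NZD × 11.647 = 1064.997368888868872743 ZAR

1065.00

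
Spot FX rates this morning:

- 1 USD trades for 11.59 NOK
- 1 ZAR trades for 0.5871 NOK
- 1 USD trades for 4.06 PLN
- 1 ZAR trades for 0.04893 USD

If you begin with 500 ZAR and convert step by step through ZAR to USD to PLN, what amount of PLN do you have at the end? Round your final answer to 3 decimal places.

500 ZAR × 0.04893 = 24.465 USD
24.465 USD × 4.06 = 99.3279 PLN

99.328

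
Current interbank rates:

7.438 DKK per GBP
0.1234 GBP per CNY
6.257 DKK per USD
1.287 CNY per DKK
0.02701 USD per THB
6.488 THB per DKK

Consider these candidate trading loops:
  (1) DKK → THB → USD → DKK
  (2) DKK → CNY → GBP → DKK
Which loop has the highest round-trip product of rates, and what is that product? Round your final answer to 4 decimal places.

(1) 6.488 × 0.02701 × 6.257 = 1.09648
(2) 1.287 × 0.1234 × 7.438 = 1.18127
Highest is cycle (2) at 1.1813 (>1, arbitrage).

1.1813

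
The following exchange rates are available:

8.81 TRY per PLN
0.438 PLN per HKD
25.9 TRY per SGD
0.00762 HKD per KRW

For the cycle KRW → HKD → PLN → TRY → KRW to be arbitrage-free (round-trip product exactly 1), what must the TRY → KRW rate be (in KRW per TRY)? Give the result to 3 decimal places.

Known legs of the cycle: 0.00762 × 0.438 × 8.81 = 0.0294039036
For no arbitrage the full-cycle product must be 1, so the missing rate is 1 / 0.0294039036 ≈ 34.00909.

34.009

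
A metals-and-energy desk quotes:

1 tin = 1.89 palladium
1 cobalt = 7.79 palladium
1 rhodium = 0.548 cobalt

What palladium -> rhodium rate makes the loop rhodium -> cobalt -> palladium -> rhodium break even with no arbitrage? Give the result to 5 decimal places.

0.23425

Known legs of the cycle: 0.548 × 7.79 = 4.26892
For no arbitrage the full-cycle product must be 1, so the missing rate is 1 / 4.26892 ≈ 0.2342513.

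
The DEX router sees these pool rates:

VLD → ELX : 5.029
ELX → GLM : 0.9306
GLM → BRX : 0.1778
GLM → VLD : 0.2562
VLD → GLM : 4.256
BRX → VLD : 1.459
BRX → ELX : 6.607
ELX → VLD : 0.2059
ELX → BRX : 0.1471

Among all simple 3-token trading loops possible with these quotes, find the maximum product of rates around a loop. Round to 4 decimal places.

ELX→GLM→VLD→ELX: 0.9306 × 0.2562 × 5.029 = 1.19901
BRX→VLD→GLM→BRX: 1.459 × 4.256 × 0.1778 = 1.10405
BRX→ELX→GLM→BRX: 6.607 × 0.9306 × 0.1778 = 1.09320
BRX→VLD→ELX→BRX: 1.459 × 5.029 × 0.1471 = 1.07932
Maximum is ELX→GLM→VLD→ELX at 1.1990; arbitrage exists.

1.1990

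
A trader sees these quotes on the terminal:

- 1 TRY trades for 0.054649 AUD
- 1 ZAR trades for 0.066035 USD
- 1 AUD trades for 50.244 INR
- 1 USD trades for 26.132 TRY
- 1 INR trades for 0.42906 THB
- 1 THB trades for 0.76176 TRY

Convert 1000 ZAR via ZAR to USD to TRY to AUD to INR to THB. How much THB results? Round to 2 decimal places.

2032.97

1000 ZAR × 0.066035 = 66.035 USD
66.035 USD × 26.132 = 1725.62662 TRY
1725.62662 TRY × 0.054649 = 94.30376915638 AUD
94.30376915638 AUD × 50.244 = 4738.19857749315672 INR
4738.19857749315672 INR × 0.42906 = 2032.9714816592138222832 THB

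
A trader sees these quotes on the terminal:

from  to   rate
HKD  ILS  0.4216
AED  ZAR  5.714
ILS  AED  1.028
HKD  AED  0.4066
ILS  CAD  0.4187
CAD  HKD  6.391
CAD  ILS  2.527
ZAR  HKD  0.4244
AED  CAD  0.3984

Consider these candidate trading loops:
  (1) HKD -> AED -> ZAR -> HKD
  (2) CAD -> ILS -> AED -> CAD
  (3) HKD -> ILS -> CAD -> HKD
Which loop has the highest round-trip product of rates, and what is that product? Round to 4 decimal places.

(1) 0.4066 × 5.714 × 0.4244 = 0.98601
(2) 2.527 × 1.028 × 0.3984 = 1.03495
(3) 0.4216 × 0.4187 × 6.391 = 1.12816
Highest is cycle (3) at 1.1282 (>1, arbitrage).

1.1282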